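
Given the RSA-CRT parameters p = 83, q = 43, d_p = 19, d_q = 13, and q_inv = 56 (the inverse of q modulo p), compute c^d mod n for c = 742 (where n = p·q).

1337

m₁ = c^(d_p) mod p: c ≡ 78 (mod 83), and 78^19 mod 83 = 9.
m₂ = c^(d_q) mod q: c ≡ 11 (mod 43), and 11^13 mod 43 = 4.
h = q_inv·(m₁ − m₂) mod p = 56·(9 − 4) mod 83 = 31.
m = m₂ + h·q = 4 + 31·43 = 1337.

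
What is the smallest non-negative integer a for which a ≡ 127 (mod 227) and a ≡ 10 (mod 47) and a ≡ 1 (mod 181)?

372861

The moduli are pairwise coprime; N = 227·47·181 = 1931089.
N/227 = 8507; 8507 ≡ 108 (mod 227); 108·103 ≡ 1, so inverse 103.
N/47 = 41087; 41087 ≡ 9 (mod 47); 9·21 ≡ 1, so inverse 21.
N/181 = 10669; 10669 ≡ 171 (mod 181); 171·18 ≡ 1, so inverse 18.
a ≡ 127·8507·103 + 10·41087·21 + 1·10669·18 = 120100379.
120100379 mod 1931089 = 372861.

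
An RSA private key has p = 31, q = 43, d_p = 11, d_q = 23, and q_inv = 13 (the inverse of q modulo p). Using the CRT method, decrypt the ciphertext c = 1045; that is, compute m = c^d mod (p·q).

m₁ = c^(d_p) mod p: c ≡ 22 (mod 31), and 22^11 mod 31 = 17.
m₂ = c^(d_q) mod q: c ≡ 13 (mod 43), and 13^23 mod 43 = 40.
h = q_inv·(m₁ − m₂) mod p = 13·(17 − 40) mod 31 = 11.
m = m₂ + h·q = 40 + 11·43 = 513.

513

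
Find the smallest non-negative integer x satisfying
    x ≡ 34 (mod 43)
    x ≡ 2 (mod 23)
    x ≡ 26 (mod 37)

The moduli are pairwise coprime; N = 43·23·37 = 36593.
N/43 = 851; 851 ≡ 34 (mod 43); 34·19 ≡ 1, so inverse 19.
N/23 = 1591; 1591 ≡ 4 (mod 23); 4·6 ≡ 1, so inverse 6.
N/37 = 989; 989 ≡ 27 (mod 37); 27·11 ≡ 1, so inverse 11.
x ≡ 34·851·19 + 2·1591·6 + 26·989·11 = 851692.
851692 mod 36593 = 10053.

10053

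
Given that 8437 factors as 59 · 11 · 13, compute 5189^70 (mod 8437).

Mod 59: 5189 ≡ 56; by Fermat, exponent reduces to 70 mod 58 = 12; 56^12 ≡ 28 (mod 59).
Mod 11: 5189 ≡ 8; since 10 | 70, by Fermat 8^70 ≡ 1 (mod 11).
Mod 13: 5189 ≡ 2; by Fermat, exponent reduces to 70 mod 12 = 10; 2^10 ≡ 10 (mod 13).
Combine by CRT: x ≡ 28 (mod 59), x ≡ 1 (mod 11), x ≡ 10 (mod 13) ⇒ x ≡ 1739 (mod 8437).

1739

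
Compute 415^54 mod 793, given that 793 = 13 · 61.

131

Mod 13: 415 ≡ 12; by Fermat, exponent reduces to 54 mod 12 = 6; 12^6 ≡ 1 (mod 13).
Mod 61: 415 ≡ 49; 49^54 ≡ 9 (mod 61).
Combine by CRT: x ≡ 1 (mod 13), x ≡ 9 (mod 61) ⇒ x ≡ 131 (mod 793).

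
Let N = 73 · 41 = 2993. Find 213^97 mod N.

2171

Mod 73: 213 ≡ 67; by Fermat, exponent reduces to 97 mod 72 = 25; 67^25 ≡ 54 (mod 73).
Mod 41: 213 ≡ 8; by Fermat, exponent reduces to 97 mod 40 = 17; 8^17 ≡ 39 (mod 41).
Combine by CRT: x ≡ 54 (mod 73), x ≡ 39 (mod 41) ⇒ x ≡ 2171 (mod 2993).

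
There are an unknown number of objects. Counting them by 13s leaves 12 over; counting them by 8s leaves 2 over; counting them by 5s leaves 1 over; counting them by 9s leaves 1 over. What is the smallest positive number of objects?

The moduli are pairwise coprime; M = 13·8·5·9 = 4680.
M/13 = 360; 360 ≡ 9 (mod 13); 9·3 ≡ 1, so inverse 3.
M/8 = 585; 585 ≡ 1 (mod 8), inverse 1.
M/5 = 936; 936 ≡ 1 (mod 5), inverse 1.
M/9 = 520; 520 ≡ 7 (mod 9); 7·4 ≡ 1, so inverse 4.
N ≡ 12·360·3 + 2·585·1 + 1·936·1 + 1·520·4 = 17146.
17146 mod 4680 = 3106.

3106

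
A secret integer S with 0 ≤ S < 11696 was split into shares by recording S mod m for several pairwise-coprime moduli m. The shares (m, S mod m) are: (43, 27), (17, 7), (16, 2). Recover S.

From S ≡ 27 (mod 43) write S = 27 + 43t. Substituting into S ≡ 7 (mod 17) gives 43t ≡ 14 (mod 17), and since 9⁻¹ ≡ 2 (mod 17), t ≡ 11. Hence S ≡ 27 + 43·11 = 500 (mod 731).
From S ≡ 500 (mod 731) write S = 500 + 731t. Substituting into S ≡ 2 (mod 16) gives 731t ≡ 14 (mod 16), and since 11⁻¹ ≡ 3 (mod 16), t ≡ 10. Hence S ≡ 500 + 731·10 = 7810 (mod 11696).

7810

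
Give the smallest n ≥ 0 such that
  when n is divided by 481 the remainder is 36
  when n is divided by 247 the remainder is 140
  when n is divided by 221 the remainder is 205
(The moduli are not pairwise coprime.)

78439

gcd(481, 247) = 13 and 13 | (140 − 36), so the pair is consistent; merging gives n ≡ 5327 (mod 9139), where 9139 = lcm(481, 247).
gcd(9139, 221) = 13 and 13 | (205 − 5327), so the pair is consistent; merging gives n ≡ 78439 (mod 155363), where 155363 = lcm(9139, 221).
The solution is unique modulo lcm(481, 247, 221) = 155363.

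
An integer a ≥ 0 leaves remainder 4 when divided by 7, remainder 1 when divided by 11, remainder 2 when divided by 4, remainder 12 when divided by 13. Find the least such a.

298

Combine the congruences pairwise.
From a ≡ 4 (mod 7) write a = 4 + 7t. Substituting into a ≡ 1 (mod 11) gives 7t ≡ 8 (mod 11), and since 7⁻¹ ≡ 8 (mod 11), t ≡ 9. Hence a ≡ 4 + 7·9 = 67 (mod 77).
From a ≡ 67 (mod 77) write a = 67 + 77t. Substituting into a ≡ 2 (mod 4) gives 77t ≡ 3 (mod 4), and since 1⁻¹ ≡ 1 (mod 4), t ≡ 3. Hence a ≡ 67 + 77·3 = 298 (mod 308).
From a ≡ 298 (mod 308) write a = 298 + 308t. Substituting into a ≡ 12 (mod 13) gives 308t ≡ 0 (mod 13), and since 9⁻¹ ≡ 3 (mod 13), t ≡ 0. Hence a ≡ 298 + 308·0 = 298 (mod 4004).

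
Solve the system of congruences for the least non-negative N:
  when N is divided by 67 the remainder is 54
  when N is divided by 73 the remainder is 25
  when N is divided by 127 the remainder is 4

From N ≡ 54 (mod 67) write N = 54 + 67t. Substituting into N ≡ 25 (mod 73) gives 67t ≡ 44 (mod 73), and since 67⁻¹ ≡ 12 (mod 73), t ≡ 17. Hence N ≡ 54 + 67·17 = 1193 (mod 4891).
From N ≡ 1193 (mod 4891) write N = 1193 + 4891t. Substituting into N ≡ 4 (mod 127) gives 4891t ≡ 81 (mod 127), and since 65⁻¹ ≡ 43 (mod 127), t ≡ 54. Hence N ≡ 1193 + 4891·54 = 265307 (mod 621157).

265307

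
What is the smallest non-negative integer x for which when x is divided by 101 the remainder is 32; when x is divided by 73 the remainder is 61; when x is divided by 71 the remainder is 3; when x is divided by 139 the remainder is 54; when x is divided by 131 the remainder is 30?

2237048123

The moduli are pairwise coprime; N = 101·73·71·139·131 = 9532101947.
N/101 = 94377247; 94377247 ≡ 19 (mod 101); 19·16 ≡ 1, so inverse 16.
N/73 = 130576739; 130576739 ≡ 33 (mod 73); 33·31 ≡ 1, so inverse 31.
N/71 = 134254957; 134254957 ≡ 63 (mod 71); 63·62 ≡ 1, so inverse 62.
N/139 = 68576273; 68576273 ≡ 67 (mod 139); 67·83 ≡ 1, so inverse 83.
N/131 = 72764137; 72764137 ≡ 56 (mod 131); 56·124 ≡ 1, so inverse 124.
x ≡ 32·94377247·16 + 61·130576739·31 + 3·134254957·62 + 54·68576273·83 + 30·72764137·124 = 898254631141.
898254631141 mod 9532101947 = 2237048123.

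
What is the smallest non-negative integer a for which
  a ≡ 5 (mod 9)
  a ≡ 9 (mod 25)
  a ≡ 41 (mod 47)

6809

From a ≡ 5 (mod 9) write a = 5 + 9t. Substituting into a ≡ 9 (mod 25) gives 9t ≡ 4 (mod 25), and since 9⁻¹ ≡ 14 (mod 25), t ≡ 6. Hence a ≡ 5 + 9·6 = 59 (mod 225).
From a ≡ 59 (mod 225) write a = 59 + 225t. Substituting into a ≡ 41 (mod 47) gives 225t ≡ 29 (mod 47), and since 37⁻¹ ≡ 14 (mod 47), t ≡ 30. Hence a ≡ 59 + 225·30 = 6809 (mod 10575).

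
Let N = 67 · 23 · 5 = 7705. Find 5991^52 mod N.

Mod 67: 5991 ≡ 28; 28^52 ≡ 49 (mod 67).
Mod 23: 5991 ≡ 11; by Fermat, exponent reduces to 52 mod 22 = 8; 11^8 ≡ 8 (mod 23).
Mod 5: 5991 ≡ 1; since 4 | 52, by Fermat 1^52 ≡ 1 (mod 5).
Combine by CRT: x ≡ 49 (mod 67), x ≡ 8 (mod 23), x ≡ 1 (mod 5) ⇒ x ≡ 6816 (mod 7705).

6816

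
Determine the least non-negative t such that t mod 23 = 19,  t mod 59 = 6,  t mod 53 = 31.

The moduli are pairwise coprime; N = 23·59·53 = 71921.
N/23 = 3127; 3127 ≡ 22 (mod 23); 22·22 ≡ 1, so inverse 22.
N/59 = 1219; 1219 ≡ 39 (mod 59); 39·56 ≡ 1, so inverse 56.
N/53 = 1357; 1357 ≡ 32 (mod 53); 32·5 ≡ 1, so inverse 5.
t ≡ 19·3127·22 + 6·1219·56 + 31·1357·5 = 1927005.
1927005 mod 71921 = 57059.

57059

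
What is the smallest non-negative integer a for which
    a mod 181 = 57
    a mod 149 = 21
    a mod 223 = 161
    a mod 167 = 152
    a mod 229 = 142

107551741453

The moduli are pairwise coprime; N = 181·149·223·167·229 = 229996729141.
N/181 = 1270700161; 1270700161 ≡ 159 (mod 181); 159·74 ≡ 1, so inverse 74.
N/149 = 1543602209; 1543602209 ≡ 55 (mod 149); 55·84 ≡ 1, so inverse 84.
N/223 = 1031375467; 1031375467 ≡ 21 (mod 223); 21·85 ≡ 1, so inverse 85.
N/167 = 1377225923; 1377225923 ≡ 136 (mod 167); 136·70 ≡ 1, so inverse 70.
N/229 = 1004352529; 1004352529 ≡ 207 (mod 229); 207·52 ≡ 1, so inverse 52.
a ≡ 57·1270700161·74 + 21·1543602209·84 + 161·1031375467·85 + 152·1377225923·70 + 142·1004352529·52 = 44266923736525.
44266923736525 mod 229996729141 = 107551741453.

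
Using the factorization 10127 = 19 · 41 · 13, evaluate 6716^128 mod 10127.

Mod 19: 6716 ≡ 9; by Fermat, exponent reduces to 128 mod 18 = 2; 9^2 ≡ 5 (mod 19).
Mod 41: 6716 ≡ 33; by Fermat, exponent reduces to 128 mod 40 = 8; 33^8 ≡ 16 (mod 41).
Mod 13: 6716 ≡ 8; by Fermat, exponent reduces to 128 mod 12 = 8; 8^8 ≡ 1 (mod 13).
Combine by CRT: x ≡ 5 (mod 19), x ≡ 16 (mod 41), x ≡ 1 (mod 13) ⇒ x ≡ 5838 (mod 10127).

5838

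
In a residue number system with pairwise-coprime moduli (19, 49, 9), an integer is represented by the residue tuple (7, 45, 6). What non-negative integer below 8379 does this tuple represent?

Combine the congruences pairwise.
From x ≡ 7 (mod 19) write x = 7 + 19t. Substituting into x ≡ 45 (mod 49) gives 19t ≡ 38 (mod 49), and since 19⁻¹ ≡ 31 (mod 49), t ≡ 2. Hence x ≡ 7 + 19·2 = 45 (mod 931).
From x ≡ 45 (mod 931) write x = 45 + 931t. Substituting into x ≡ 6 (mod 9) gives 931t ≡ 6 (mod 9), and since 4⁻¹ ≡ 7 (mod 9), t ≡ 6. Hence x ≡ 45 + 931·6 = 5631 (mod 8379).

5631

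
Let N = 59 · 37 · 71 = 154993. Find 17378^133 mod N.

33143

Mod 59: 17378 ≡ 32; by Fermat, exponent reduces to 133 mod 58 = 17; 32^17 ≡ 44 (mod 59).
Mod 37: 17378 ≡ 25; by Fermat, exponent reduces to 133 mod 36 = 25; 25^25 ≡ 28 (mod 37).
Mod 71: 17378 ≡ 54; by Fermat, exponent reduces to 133 mod 70 = 63; 54^63 ≡ 57 (mod 71).
Combine by CRT: x ≡ 44 (mod 59), x ≡ 28 (mod 37), x ≡ 57 (mod 71) ⇒ x ≡ 33143 (mod 154993).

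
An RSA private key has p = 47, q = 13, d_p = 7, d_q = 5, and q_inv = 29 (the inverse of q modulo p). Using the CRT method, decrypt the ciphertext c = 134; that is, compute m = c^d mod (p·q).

m₁ = c^(d_p) mod p: c ≡ 40 (mod 47), and 40^7 mod 47 = 38.
m₂ = c^(d_q) mod q: c ≡ 4 (mod 13), and 4^5 mod 13 = 10.
h = q_inv·(m₁ − m₂) mod p = 29·(38 − 10) mod 47 = 13.
m = m₂ + h·q = 10 + 13·13 = 179.

179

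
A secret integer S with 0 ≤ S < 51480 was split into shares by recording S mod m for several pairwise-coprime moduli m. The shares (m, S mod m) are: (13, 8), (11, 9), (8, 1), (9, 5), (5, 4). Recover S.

37409

The moduli are pairwise coprime; N = 13·11·8·9·5 = 51480.
N/13 = 3960; 3960 ≡ 8 (mod 13); 8·5 ≡ 1, so inverse 5.
N/11 = 4680; 4680 ≡ 5 (mod 11); 5·9 ≡ 1, so inverse 9.
N/8 = 6435; 6435 ≡ 3 (mod 8); 3·3 ≡ 1, so inverse 3.
N/9 = 5720; 5720 ≡ 5 (mod 9); 5·2 ≡ 1, so inverse 2.
N/5 = 10296; 10296 ≡ 1 (mod 5), inverse 1.
S ≡ 8·3960·5 + 9·4680·9 + 1·6435·3 + 5·5720·2 + 4·10296·1 = 655169.
655169 mod 51480 = 37409.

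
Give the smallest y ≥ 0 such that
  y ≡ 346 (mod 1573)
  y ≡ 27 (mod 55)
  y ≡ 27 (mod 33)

3492

Combine the congruences pairwise.
gcd(1573, 55) = 11 and 11 | (27 − 346), so the pair is consistent; merging gives y ≡ 3492 (mod 7865), where 7865 = lcm(1573, 55).
gcd(7865, 33) = 11 and 11 | (27 − 3492), so the pair is consistent; merging gives y ≡ 3492 (mod 23595), where 23595 = lcm(7865, 33).
The solution is unique modulo lcm(1573, 55, 33) = 23595.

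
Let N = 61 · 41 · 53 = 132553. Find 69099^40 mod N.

78188

Mod 61: 69099 ≡ 47; 47^40 ≡ 47 (mod 61).
Mod 41: 69099 ≡ 14; since 40 | 40, by Fermat 14^40 ≡ 1 (mod 41).
Mod 53: 69099 ≡ 40; 40^40 ≡ 13 (mod 53).
Combine by CRT: x ≡ 47 (mod 61), x ≡ 1 (mod 41), x ≡ 13 (mod 53) ⇒ x ≡ 78188 (mod 132553).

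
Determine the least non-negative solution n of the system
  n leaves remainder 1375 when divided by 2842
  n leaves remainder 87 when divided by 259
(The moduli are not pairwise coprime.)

gcd(2842, 259) = 7 and 7 | (87 − 1375), so the pair is consistent; merging gives n ≡ 103687 (mod 105154), where 105154 = lcm(2842, 259).
The solution is unique modulo lcm(2842, 259) = 105154.

103687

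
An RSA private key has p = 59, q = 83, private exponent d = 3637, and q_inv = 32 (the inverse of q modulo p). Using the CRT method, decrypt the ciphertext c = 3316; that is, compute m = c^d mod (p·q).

1924

d_p = d mod (p−1) = 3637 mod 58 = 41; d_q = d mod (q−1) = 29.
m₁ = c^(d_p) mod p: c ≡ 12 (mod 59), and 12^41 mod 59 = 36.
m₂ = c^(d_q) mod q: c ≡ 79 (mod 83), and 79^29 mod 83 = 15.
h = q_inv·(m₁ − m₂) mod p = 32·(36 − 15) mod 59 = 23.
m = m₂ + h·q = 15 + 23·83 = 1924.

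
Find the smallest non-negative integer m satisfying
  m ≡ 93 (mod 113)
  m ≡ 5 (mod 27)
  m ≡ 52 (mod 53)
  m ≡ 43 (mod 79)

The moduli are pairwise coprime; N = 113·27·53·79 = 12774537.
N/113 = 113049; 113049 ≡ 49 (mod 113); 49·30 ≡ 1, so inverse 30.
N/27 = 473131; 473131 ≡ 10 (mod 27); 10·19 ≡ 1, so inverse 19.
N/53 = 241029; 241029 ≡ 38 (mod 53); 38·7 ≡ 1, so inverse 7.
N/79 = 161703; 161703 ≡ 69 (mod 79); 69·71 ≡ 1, so inverse 71.
m ≡ 93·113049·30 + 5·473131·19 + 52·241029·7 + 43·161703·71 = 941767970.
941767970 mod 12774537 = 9226769.

9226769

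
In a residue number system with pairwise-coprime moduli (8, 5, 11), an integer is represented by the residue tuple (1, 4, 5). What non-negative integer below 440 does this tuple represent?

The moduli are pairwise coprime; N = 8·5·11 = 440.
N/8 = 55; 55 ≡ 7 (mod 8); 7·7 ≡ 1, so inverse 7.
N/5 = 88; 88 ≡ 3 (mod 5); 3·2 ≡ 1, so inverse 2.
N/11 = 40; 40 ≡ 7 (mod 11); 7·8 ≡ 1, so inverse 8.
x ≡ 1·55·7 + 4·88·2 + 5·40·8 = 2689.
2689 mod 440 = 49.

49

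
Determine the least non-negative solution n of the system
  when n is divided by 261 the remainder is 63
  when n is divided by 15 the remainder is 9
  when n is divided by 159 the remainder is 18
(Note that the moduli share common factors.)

gcd(261, 15) = 3 and 3 | (9 − 63), so the pair is consistent; merging gives n ≡ 324 (mod 1305), where 1305 = lcm(261, 15).
gcd(1305, 159) = 3 and 3 | (18 − 324), so the pair is consistent; merging gives n ≡ 13374 (mod 69165), where 69165 = lcm(1305, 159).
The solution is unique modulo lcm(261, 15, 159) = 69165.

13374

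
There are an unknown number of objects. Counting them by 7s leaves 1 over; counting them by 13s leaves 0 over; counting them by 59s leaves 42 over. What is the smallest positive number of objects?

1989

From N ≡ 1 (mod 7) write N = 1 + 7t. Substituting into N ≡ 0 (mod 13) gives 7t ≡ 12 (mod 13), and since 7⁻¹ ≡ 2 (mod 13), t ≡ 11. Hence N ≡ 1 + 7·11 = 78 (mod 91).
From N ≡ 78 (mod 91) write N = 78 + 91t. Substituting into N ≡ 42 (mod 59) gives 91t ≡ 23 (mod 59), and since 32⁻¹ ≡ 24 (mod 59), t ≡ 21. Hence N ≡ 78 + 91·21 = 1989 (mod 5369).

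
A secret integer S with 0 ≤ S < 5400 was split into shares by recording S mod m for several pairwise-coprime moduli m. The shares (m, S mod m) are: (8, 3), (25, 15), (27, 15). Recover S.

The moduli are pairwise coprime; N = 8·25·27 = 5400.
N/8 = 675; 675 ≡ 3 (mod 8); 3·3 ≡ 1, so inverse 3.
N/25 = 216; 216 ≡ 16 (mod 25); 16·11 ≡ 1, so inverse 11.
N/27 = 200; 200 ≡ 11 (mod 27); 11·5 ≡ 1, so inverse 5.
S ≡ 3·675·3 + 15·216·11 + 15·200·5 = 56715.
56715 mod 5400 = 2715.

2715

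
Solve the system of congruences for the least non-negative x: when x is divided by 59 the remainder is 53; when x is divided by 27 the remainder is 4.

From x ≡ 53 (mod 59) write x = 53 + 59t. Substituting into x ≡ 4 (mod 27) gives 59t ≡ 5 (mod 27), and since 5⁻¹ ≡ 11 (mod 27), t ≡ 1. Hence x ≡ 53 + 59·1 = 112 (mod 1593).

112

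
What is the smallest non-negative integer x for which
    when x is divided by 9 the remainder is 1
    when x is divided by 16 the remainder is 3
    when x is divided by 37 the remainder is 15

Combine the congruences pairwise.
From x ≡ 1 (mod 9) write x = 1 + 9t. Substituting into x ≡ 3 (mod 16) gives 9t ≡ 2 (mod 16), and since 9⁻¹ ≡ 9 (mod 16), t ≡ 2. Hence x ≡ 1 + 9·2 = 19 (mod 144).
From x ≡ 19 (mod 144) write x = 19 + 144t. Substituting into x ≡ 15 (mod 37) gives 144t ≡ 33 (mod 37), and since 33⁻¹ ≡ 9 (mod 37), t ≡ 1. Hence x ≡ 19 + 144·1 = 163 (mod 5328).

163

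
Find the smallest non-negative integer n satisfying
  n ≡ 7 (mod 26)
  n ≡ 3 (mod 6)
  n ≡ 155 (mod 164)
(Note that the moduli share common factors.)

2451

Combine the congruences pairwise.
gcd(26, 6) = 2 and 2 | (3 − 7), so the pair is consistent; merging gives n ≡ 33 (mod 78), where 78 = lcm(26, 6).
gcd(78, 164) = 2 and 2 | (155 − 33), so the pair is consistent; merging gives n ≡ 2451 (mod 6396), where 6396 = lcm(78, 164).
The solution is unique modulo lcm(26, 6, 164) = 6396.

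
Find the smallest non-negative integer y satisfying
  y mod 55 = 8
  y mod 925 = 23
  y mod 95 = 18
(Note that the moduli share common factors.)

Combine the congruences pairwise.
gcd(55, 925) = 5 and 5 | (23 − 8), so the pair is consistent; merging gives y ≡ 6498 (mod 10175), where 10175 = lcm(55, 925).
gcd(10175, 95) = 5 and 5 | (18 − 6498), so the pair is consistent; merging gives y ≡ 179473 (mod 193325), where 193325 = lcm(10175, 95).
The solution is unique modulo lcm(55, 925, 95) = 193325.

179473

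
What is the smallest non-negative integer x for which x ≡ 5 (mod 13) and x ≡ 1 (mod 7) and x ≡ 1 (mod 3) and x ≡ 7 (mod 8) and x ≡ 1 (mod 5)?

The moduli are pairwise coprime; N = 13·7·3·8·5 = 10920.
N/13 = 840; 840 ≡ 8 (mod 13); 8·5 ≡ 1, so inverse 5.
N/7 = 1560; 1560 ≡ 6 (mod 7); 6·6 ≡ 1, so inverse 6.
N/3 = 3640; 3640 ≡ 1 (mod 3), inverse 1.
N/8 = 1365; 1365 ≡ 5 (mod 8); 5·5 ≡ 1, so inverse 5.
N/5 = 2184; 2184 ≡ 4 (mod 5); 4·4 ≡ 1, so inverse 4.
x ≡ 5·840·5 + 1·1560·6 + 1·3640·1 + 7·1365·5 + 1·2184·4 = 90511.
90511 mod 10920 = 3151.

3151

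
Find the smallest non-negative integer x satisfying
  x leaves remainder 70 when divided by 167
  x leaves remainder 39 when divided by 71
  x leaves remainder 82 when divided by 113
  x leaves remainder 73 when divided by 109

73399910

The moduli are pairwise coprime; N = 167·71·113·109 = 146042669.
N/167 = 874507; 874507 ≡ 95 (mod 167); 95·109 ≡ 1, so inverse 109.
N/71 = 2056939; 2056939 ≡ 69 (mod 71); 69·35 ≡ 1, so inverse 35.
N/113 = 1292413; 1292413 ≡ 32 (mod 113); 32·53 ≡ 1, so inverse 53.
N/109 = 1339841; 1339841 ≡ 13 (mod 109); 13·42 ≡ 1, so inverse 42.
x ≡ 70·874507·109 + 39·2056939·35 + 82·1292413·53 + 73·1339841·42 = 19204989549.
19204989549 mod 146042669 = 73399910.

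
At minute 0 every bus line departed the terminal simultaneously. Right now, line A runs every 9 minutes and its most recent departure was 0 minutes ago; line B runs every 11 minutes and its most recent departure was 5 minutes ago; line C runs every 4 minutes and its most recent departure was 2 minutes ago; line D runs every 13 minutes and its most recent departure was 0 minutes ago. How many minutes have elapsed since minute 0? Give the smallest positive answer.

2106

The moduli are pairwise coprime; N = 9·11·4·13 = 5148.
N/9 = 572; 572 ≡ 5 (mod 9); 5·2 ≡ 1, so inverse 2.
N/11 = 468; 468 ≡ 6 (mod 11); 6·2 ≡ 1, so inverse 2.
N/4 = 1287; 1287 ≡ 3 (mod 4); 3·3 ≡ 1, so inverse 3.
N/13 = 396; 396 ≡ 6 (mod 13); 6·11 ≡ 1, so inverse 11.
t ≡ 0·572·2 + 5·468·2 + 2·1287·3 + 0·396·11 = 12402.
12402 mod 5148 = 2106.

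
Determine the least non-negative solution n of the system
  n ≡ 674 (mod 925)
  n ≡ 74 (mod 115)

17324

Combine the congruences pairwise.
gcd(925, 115) = 5 and 5 | (74 − 674), so the pair is consistent; merging gives n ≡ 17324 (mod 21275), where 21275 = lcm(925, 115).
The solution is unique modulo lcm(925, 115) = 21275.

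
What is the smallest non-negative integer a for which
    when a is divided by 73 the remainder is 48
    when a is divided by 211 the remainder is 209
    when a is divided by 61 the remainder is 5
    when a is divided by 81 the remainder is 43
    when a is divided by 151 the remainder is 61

6848823256

The moduli are pairwise coprime; N = 73·211·61·81·151 = 11492039673.
N/73 = 157425201; 157425201 ≡ 44 (mod 73); 44·5 ≡ 1, so inverse 5.
N/211 = 54464643; 54464643 ≡ 57 (mod 211); 57·174 ≡ 1, so inverse 174.
N/61 = 188394093; 188394093 ≡ 46 (mod 61); 46·4 ≡ 1, so inverse 4.
N/81 = 141877033; 141877033 ≡ 25 (mod 81); 25·13 ≡ 1, so inverse 13.
N/151 = 76106223; 76106223 ≡ 109 (mod 151); 109·133 ≡ 1, so inverse 133.
a ≡ 48·157425201·5 + 209·54464643·174 + 5·188394093·4 + 43·141877033·13 + 61·76106223·133 = 2718970186084.
2718970186084 mod 11492039673 = 6848823256.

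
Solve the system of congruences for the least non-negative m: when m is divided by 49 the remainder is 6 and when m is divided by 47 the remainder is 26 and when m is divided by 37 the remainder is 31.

23526

The moduli are pairwise coprime; N = 49·47·37 = 85211.
N/49 = 1739; 1739 ≡ 24 (mod 49); 24·47 ≡ 1, so inverse 47.
N/47 = 1813; 1813 ≡ 27 (mod 47); 27·7 ≡ 1, so inverse 7.
N/37 = 2303; 2303 ≡ 9 (mod 37); 9·33 ≡ 1, so inverse 33.
m ≡ 6·1739·47 + 26·1813·7 + 31·2303·33 = 3176333.
3176333 mod 85211 = 23526.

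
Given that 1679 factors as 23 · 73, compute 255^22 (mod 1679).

Mod 23: 255 ≡ 2; since 22 | 22, by Fermat 2^22 ≡ 1 (mod 23).
Mod 73: 255 ≡ 36; 36^22 ≡ 32 (mod 73).
Combine by CRT: x ≡ 1 (mod 23), x ≡ 32 (mod 73) ⇒ x ≡ 1565 (mod 1679).

1565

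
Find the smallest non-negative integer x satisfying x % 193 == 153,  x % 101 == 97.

Combine the congruences pairwise.
From x ≡ 153 (mod 193) write x = 153 + 193t. Substituting into x ≡ 97 (mod 101) gives 193t ≡ 45 (mod 101), and since 92⁻¹ ≡ 56 (mod 101), t ≡ 96. Hence x ≡ 153 + 193·96 = 18681 (mod 19493).

18681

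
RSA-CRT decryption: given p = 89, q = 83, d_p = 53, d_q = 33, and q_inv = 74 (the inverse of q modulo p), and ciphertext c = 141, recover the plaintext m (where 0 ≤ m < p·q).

6534

m₁ = c^(d_p) mod p: c ≡ 52 (mod 89), and 52^53 mod 89 = 37.
m₂ = c^(d_q) mod q: c ≡ 58 (mod 83), and 58^33 mod 83 = 60.
h = q_inv·(m₁ − m₂) mod p = 74·(37 − 60) mod 89 = 78.
m = m₂ + h·q = 60 + 78·83 = 6534.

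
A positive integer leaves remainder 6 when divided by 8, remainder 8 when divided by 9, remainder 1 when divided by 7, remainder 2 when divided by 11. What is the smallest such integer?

134

The moduli are pairwise coprime; N = 8·9·7·11 = 5544.
N/8 = 693; 693 ≡ 5 (mod 8); 5·5 ≡ 1, so inverse 5.
N/9 = 616; 616 ≡ 4 (mod 9); 4·7 ≡ 1, so inverse 7.
N/7 = 792; 792 ≡ 1 (mod 7), inverse 1.
N/11 = 504; 504 ≡ 9 (mod 11); 9·5 ≡ 1, so inverse 5.
t ≡ 6·693·5 + 8·616·7 + 1·792·1 + 2·504·5 = 61118.
61118 mod 5544 = 134.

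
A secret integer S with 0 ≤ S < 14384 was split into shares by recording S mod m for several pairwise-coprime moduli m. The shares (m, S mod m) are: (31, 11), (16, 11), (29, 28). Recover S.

The moduli are pairwise coprime; N = 31·16·29 = 14384.
N/31 = 464; 464 ≡ 30 (mod 31); 30·30 ≡ 1, so inverse 30.
N/16 = 899; 899 ≡ 3 (mod 16); 3·11 ≡ 1, so inverse 11.
N/29 = 496; 496 ≡ 3 (mod 29); 3·10 ≡ 1, so inverse 10.
S ≡ 11·464·30 + 11·899·11 + 28·496·10 = 400779.
400779 mod 14384 = 12411.

12411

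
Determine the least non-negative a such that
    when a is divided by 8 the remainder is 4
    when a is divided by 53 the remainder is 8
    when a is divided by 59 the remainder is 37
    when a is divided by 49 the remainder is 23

The moduli are pairwise coprime; N = 8·53·59·49 = 1225784.
N/8 = 153223; 153223 ≡ 7 (mod 8); 7·7 ≡ 1, so inverse 7.
N/53 = 23128; 23128 ≡ 20 (mod 53); 20·8 ≡ 1, so inverse 8.
N/59 = 20776; 20776 ≡ 8 (mod 59); 8·37 ≡ 1, so inverse 37.
N/49 = 25016; 25016 ≡ 26 (mod 49); 26·17 ≡ 1, so inverse 17.
a ≡ 4·153223·7 + 8·23128·8 + 37·20776·37 + 23·25016·17 = 43994036.
43994036 mod 1225784 = 1091596.

1091596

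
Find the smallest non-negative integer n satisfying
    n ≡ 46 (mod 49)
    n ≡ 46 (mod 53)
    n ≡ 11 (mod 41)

The moduli are pairwise coprime; M = 49·53·41 = 106477.
M/49 = 2173; 2173 ≡ 17 (mod 49); 17·26 ≡ 1, so inverse 26.
M/53 = 2009; 2009 ≡ 48 (mod 53); 48·21 ≡ 1, so inverse 21.
M/41 = 2597; 2597 ≡ 14 (mod 41); 14·3 ≡ 1, so inverse 3.
n ≡ 46·2173·26 + 46·2009·21 + 11·2597·3 = 4625303.
4625303 mod 106477 = 46792.

46792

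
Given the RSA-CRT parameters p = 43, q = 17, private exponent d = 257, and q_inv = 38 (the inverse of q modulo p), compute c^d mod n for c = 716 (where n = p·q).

d_p = d mod (p−1) = 257 mod 42 = 5; d_q = d mod (q−1) = 1.
m₁ = c^(d_p) mod p: c ≡ 28 (mod 43), and 28^5 mod 43 = 5.
m₂ = c^(d_q) mod q: c ≡ 2 (mod 17), and 2^1 mod 17 = 2.
h = q_inv·(m₁ − m₂) mod p = 38·(5 − 2) mod 43 = 28.
m = m₂ + h·q = 2 + 28·17 = 478.

478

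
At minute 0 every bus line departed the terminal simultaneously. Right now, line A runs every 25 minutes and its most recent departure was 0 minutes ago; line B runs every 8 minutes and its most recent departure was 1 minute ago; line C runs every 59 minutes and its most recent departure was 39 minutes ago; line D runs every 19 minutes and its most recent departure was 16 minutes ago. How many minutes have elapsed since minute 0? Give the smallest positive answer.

26825

The moduli are pairwise coprime; N = 25·8·59·19 = 224200.
N/25 = 8968; 8968 ≡ 18 (mod 25); 18·7 ≡ 1, so inverse 7.
N/8 = 28025; 28025 ≡ 1 (mod 8), inverse 1.
N/59 = 3800; 3800 ≡ 24 (mod 59); 24·32 ≡ 1, so inverse 32.
N/19 = 11800; 11800 ≡ 1 (mod 19), inverse 1.
t ≡ 0·8968·7 + 1·28025·1 + 39·3800·32 + 16·11800·1 = 4959225.
4959225 mod 224200 = 26825.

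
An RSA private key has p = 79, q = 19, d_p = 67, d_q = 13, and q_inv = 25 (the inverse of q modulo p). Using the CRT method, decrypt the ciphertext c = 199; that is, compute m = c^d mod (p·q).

m₁ = c^(d_p) mod p: c ≡ 41 (mod 79), and 41^67 mod 79 = 57.
m₂ = c^(d_q) mod q: c ≡ 9 (mod 19), and 9^13 mod 19 = 6.
h = q_inv·(m₁ − m₂) mod p = 25·(57 − 6) mod 79 = 11.
m = m₂ + h·q = 6 + 11·19 = 215.

215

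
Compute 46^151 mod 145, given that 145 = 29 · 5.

Mod 29: 46 ≡ 17; by Fermat, exponent reduces to 151 mod 28 = 11; 17^11 ≡ 12 (mod 29).
Mod 5: 46 ≡ 1; by Fermat, exponent reduces to 151 mod 4 = 3; 1^3 ≡ 1 (mod 5).
Combine by CRT: x ≡ 12 (mod 29), x ≡ 1 (mod 5) ⇒ x ≡ 41 (mod 145).

41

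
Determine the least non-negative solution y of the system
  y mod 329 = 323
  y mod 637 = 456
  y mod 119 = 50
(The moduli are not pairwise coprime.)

Combine the congruences pairwise.
gcd(329, 637) = 7 and 7 | (456 − 323), so the pair is consistent; merging gives y ≡ 14470 (mod 29939), where 29939 = lcm(329, 637).
gcd(29939, 119) = 7 and 7 | (50 − 14470), so the pair is consistent; merging gives y ≡ 463555 (mod 508963), where 508963 = lcm(29939, 119).
The solution is unique modulo lcm(329, 637, 119) = 508963.

463555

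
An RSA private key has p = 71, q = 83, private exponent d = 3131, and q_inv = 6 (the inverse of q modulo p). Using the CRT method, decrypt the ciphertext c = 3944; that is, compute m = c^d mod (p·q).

5437

d_p = d mod (p−1) = 3131 mod 70 = 51; d_q = d mod (q−1) = 15.
m₁ = c^(d_p) mod p: c ≡ 39 (mod 71), and 39^51 mod 71 = 41.
m₂ = c^(d_q) mod q: c ≡ 43 (mod 83), and 43^15 mod 83 = 42.
h = q_inv·(m₁ − m₂) mod p = 6·(41 − 42) mod 71 = 65.
m = m₂ + h·q = 42 + 65·83 = 5437.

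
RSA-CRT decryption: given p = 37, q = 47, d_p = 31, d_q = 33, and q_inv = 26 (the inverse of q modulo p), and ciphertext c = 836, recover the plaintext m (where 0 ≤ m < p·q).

m₁ = c^(d_p) mod p: c ≡ 22 (mod 37), and 22^31 mod 37 = 20.
m₂ = c^(d_q) mod q: c ≡ 37 (mod 47), and 37^33 mod 47 = 21.
h = q_inv·(m₁ − m₂) mod p = 26·(20 − 21) mod 37 = 11.
m = m₂ + h·q = 21 + 11·47 = 538.

538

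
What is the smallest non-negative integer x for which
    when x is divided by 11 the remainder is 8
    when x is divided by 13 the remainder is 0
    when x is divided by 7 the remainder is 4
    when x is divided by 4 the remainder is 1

The moduli are pairwise coprime; N = 11·13·7·4 = 4004.
N/11 = 364; 364 ≡ 1 (mod 11), inverse 1.
N/13 = 308; 308 ≡ 9 (mod 13); 9·3 ≡ 1, so inverse 3.
N/7 = 572; 572 ≡ 5 (mod 7); 5·3 ≡ 1, so inverse 3.
N/4 = 1001; 1001 ≡ 1 (mod 4), inverse 1.
x ≡ 8·364·1 + 0·308·3 + 4·572·3 + 1·1001·1 = 10777.
10777 mod 4004 = 2769.

2769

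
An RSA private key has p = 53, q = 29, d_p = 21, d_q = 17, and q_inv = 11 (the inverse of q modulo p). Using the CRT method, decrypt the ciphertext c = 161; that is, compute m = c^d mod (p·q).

m₁ = c^(d_p) mod p: c ≡ 2 (mod 53), and 2^21 mod 53 = 48.
m₂ = c^(d_q) mod q: c ≡ 16 (mod 29), and 16^17 mod 29 = 7.
h = q_inv·(m₁ − m₂) mod p = 11·(48 − 7) mod 53 = 27.
m = m₂ + h·q = 7 + 27·29 = 790.

790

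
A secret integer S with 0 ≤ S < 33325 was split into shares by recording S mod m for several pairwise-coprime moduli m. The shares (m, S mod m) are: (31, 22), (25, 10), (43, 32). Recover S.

The moduli are pairwise coprime; N = 31·25·43 = 33325.
N/31 = 1075; 1075 ≡ 21 (mod 31); 21·3 ≡ 1, so inverse 3.
N/25 = 1333; 1333 ≡ 8 (mod 25); 8·22 ≡ 1, so inverse 22.
N/43 = 775; 775 ≡ 1 (mod 43), inverse 1.
S ≡ 22·1075·3 + 10·1333·22 + 32·775·1 = 389010.
389010 mod 33325 = 22435.

22435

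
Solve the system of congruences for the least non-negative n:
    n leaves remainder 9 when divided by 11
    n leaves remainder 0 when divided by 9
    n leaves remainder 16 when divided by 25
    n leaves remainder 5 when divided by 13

The moduli are pairwise coprime; M = 11·9·25·13 = 32175.
M/11 = 2925; 2925 ≡ 10 (mod 11); 10·10 ≡ 1, so inverse 10.
M/9 = 3575; 3575 ≡ 2 (mod 9); 2·5 ≡ 1, so inverse 5.
M/25 = 1287; 1287 ≡ 12 (mod 25); 12·23 ≡ 1, so inverse 23.
M/13 = 2475; 2475 ≡ 5 (mod 13); 5·8 ≡ 1, so inverse 8.
n ≡ 9·2925·10 + 0·3575·5 + 16·1287·23 + 5·2475·8 = 835866.
835866 mod 32175 = 31491.

31491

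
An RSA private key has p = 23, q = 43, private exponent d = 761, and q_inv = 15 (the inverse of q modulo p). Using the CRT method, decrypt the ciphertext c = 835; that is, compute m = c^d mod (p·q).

d_p = d mod (p−1) = 761 mod 22 = 13; d_q = d mod (q−1) = 5.
m₁ = c^(d_p) mod p: c ≡ 7 (mod 23), and 7^13 mod 23 = 20.
m₂ = c^(d_q) mod q: c ≡ 18 (mod 43), and 18^5 mod 43 = 19.
h = q_inv·(m₁ − m₂) mod p = 15·(20 − 19) mod 23 = 15.
m = m₂ + h·q = 19 + 15·43 = 664.

664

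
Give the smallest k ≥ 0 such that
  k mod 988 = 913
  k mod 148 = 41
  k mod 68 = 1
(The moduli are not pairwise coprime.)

524553

gcd(988, 148) = 4 and 4 | (41 − 913), so the pair is consistent; merging gives k ≡ 12769 (mod 36556), where 36556 = lcm(988, 148).
gcd(36556, 68) = 4 and 4 | (1 − 12769), so the pair is consistent; merging gives k ≡ 524553 (mod 621452), where 621452 = lcm(36556, 68).
The solution is unique modulo lcm(988, 148, 68) = 621452.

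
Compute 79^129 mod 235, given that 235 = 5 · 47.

49

Mod 5: 79 ≡ 4; by Fermat, exponent reduces to 129 mod 4 = 1; 4^1 ≡ 4 (mod 5).
Mod 47: 79 ≡ 32; by Fermat, exponent reduces to 129 mod 46 = 37; 32^37 ≡ 2 (mod 47).
Combine by CRT: x ≡ 4 (mod 5), x ≡ 2 (mod 47) ⇒ x ≡ 49 (mod 235).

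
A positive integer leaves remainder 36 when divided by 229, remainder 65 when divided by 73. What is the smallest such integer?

From k ≡ 36 (mod 229) write k = 36 + 229t. Substituting into k ≡ 65 (mod 73) gives 229t ≡ 29 (mod 73), and since 10⁻¹ ≡ 22 (mod 73), t ≡ 54. Hence k ≡ 36 + 229·54 = 12402 (mod 16717).

12402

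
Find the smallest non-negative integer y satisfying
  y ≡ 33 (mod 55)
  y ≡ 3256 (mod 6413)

gcd(55, 6413) = 11 and 11 | (3256 − 33), so the pair is consistent; merging gives y ≡ 28908 (mod 32065), where 32065 = lcm(55, 6413).
The solution is unique modulo lcm(55, 6413) = 32065.

28908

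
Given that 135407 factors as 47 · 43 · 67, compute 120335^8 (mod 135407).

Mod 47: 120335 ≡ 15; 15^8 ≡ 36 (mod 47).
Mod 43: 120335 ≡ 21; 21^8 ≡ 21 (mod 43).
Mod 67: 120335 ≡ 3; 3^8 ≡ 62 (mod 67).
Combine by CRT: x ≡ 36 (mod 47), x ≡ 21 (mod 43), x ≡ 62 (mod 67) ⇒ x ≡ 18554 (mod 135407).

18554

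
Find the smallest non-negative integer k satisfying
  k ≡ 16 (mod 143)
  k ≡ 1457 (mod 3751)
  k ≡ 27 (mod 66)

16461

gcd(143, 3751) = 11 and 11 | (1457 − 16), so the pair is consistent; merging gives k ≡ 16461 (mod 48763), where 48763 = lcm(143, 3751).
gcd(48763, 66) = 11 and 11 | (27 − 16461), so the pair is consistent; merging gives k ≡ 16461 (mod 292578), where 292578 = lcm(48763, 66).
The solution is unique modulo lcm(143, 3751, 66) = 292578.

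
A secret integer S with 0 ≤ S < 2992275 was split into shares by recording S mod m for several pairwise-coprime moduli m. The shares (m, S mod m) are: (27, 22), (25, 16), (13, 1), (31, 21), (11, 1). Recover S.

The moduli are pairwise coprime; N = 27·25·13·31·11 = 2992275.
N/27 = 110825; 110825 ≡ 17 (mod 27); 17·8 ≡ 1, so inverse 8.
N/25 = 119691; 119691 ≡ 16 (mod 25); 16·11 ≡ 1, so inverse 11.
N/13 = 230175; 230175 ≡ 10 (mod 13); 10·4 ≡ 1, so inverse 4.
N/31 = 96525; 96525 ≡ 22 (mod 31); 22·24 ≡ 1, so inverse 24.
N/11 = 272025; 272025 ≡ 6 (mod 11); 6·2 ≡ 1, so inverse 2.
S ≡ 22·110825·8 + 16·119691·11 + 1·230175·4 + 21·96525·24 + 1·272025·2 = 90684166.
90684166 mod 2992275 = 915916.

915916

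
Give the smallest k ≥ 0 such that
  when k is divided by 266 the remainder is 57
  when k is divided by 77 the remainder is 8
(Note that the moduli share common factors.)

Combine the congruences pairwise.
gcd(266, 77) = 7 and 7 | (8 − 57), so the pair is consistent; merging gives k ≡ 855 (mod 2926), where 2926 = lcm(266, 77).
The solution is unique modulo lcm(266, 77) = 2926.

855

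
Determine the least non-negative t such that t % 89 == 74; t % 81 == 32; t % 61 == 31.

217679

The moduli are pairwise coprime; N = 89·81·61 = 439749.
N/89 = 4941; 4941 ≡ 46 (mod 89); 46·60 ≡ 1, so inverse 60.
N/81 = 5429; 5429 ≡ 2 (mod 81); 2·41 ≡ 1, so inverse 41.
N/61 = 7209; 7209 ≡ 11 (mod 61); 11·50 ≡ 1, so inverse 50.
t ≡ 74·4941·60 + 32·5429·41 + 31·7209·50 = 40234838.
40234838 mod 439749 = 217679.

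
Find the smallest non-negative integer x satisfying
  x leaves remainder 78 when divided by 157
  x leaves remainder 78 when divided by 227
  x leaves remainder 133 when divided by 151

From x ≡ 78 (mod 157) write x = 78 + 157t. Substituting into x ≡ 78 (mod 227) gives 157t ≡ 0 (mod 227), and since 157⁻¹ ≡ 107 (mod 227), t ≡ 0. Hence x ≡ 78 + 157·0 = 78 (mod 35639).
From x ≡ 78 (mod 35639) write x = 78 + 35639t. Substituting into x ≡ 133 (mod 151) gives 35639t ≡ 55 (mod 151), and since 3⁻¹ ≡ 101 (mod 151), t ≡ 119. Hence x ≡ 78 + 35639·119 = 4241119 (mod 5381489).

4241119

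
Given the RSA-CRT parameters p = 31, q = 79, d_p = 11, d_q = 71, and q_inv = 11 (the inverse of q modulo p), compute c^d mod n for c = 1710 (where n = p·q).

1668

m₁ = c^(d_p) mod p: c ≡ 5 (mod 31), and 5^11 mod 31 = 25.
m₂ = c^(d_q) mod q: c ≡ 51 (mod 79), and 51^71 mod 79 = 9.
h = q_inv·(m₁ − m₂) mod p = 11·(25 − 9) mod 31 = 21.
m = m₂ + h·q = 9 + 21·79 = 1668.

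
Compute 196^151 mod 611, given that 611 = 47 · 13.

Mod 47: 196 ≡ 8; by Fermat, exponent reduces to 151 mod 46 = 13; 8^13 ≡ 18 (mod 47).
Mod 13: 196 ≡ 1; by Fermat, exponent reduces to 151 mod 12 = 7; 1^7 ≡ 1 (mod 13).
Combine by CRT: x ≡ 18 (mod 47), x ≡ 1 (mod 13) ⇒ x ≡ 300 (mod 611).

300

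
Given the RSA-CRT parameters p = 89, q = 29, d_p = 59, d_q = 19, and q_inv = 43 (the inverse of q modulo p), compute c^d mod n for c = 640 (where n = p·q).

2056

m₁ = c^(d_p) mod p: c ≡ 17 (mod 89), and 17^59 mod 89 = 9.
m₂ = c^(d_q) mod q: c ≡ 2 (mod 29), and 2^19 mod 29 = 26.
h = q_inv·(m₁ − m₂) mod p = 43·(9 − 26) mod 89 = 70.
m = m₂ + h·q = 26 + 70·29 = 2056.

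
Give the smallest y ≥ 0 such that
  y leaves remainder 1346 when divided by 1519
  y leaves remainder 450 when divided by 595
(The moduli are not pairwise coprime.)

101600

Combine the congruences pairwise.
gcd(1519, 595) = 7 and 7 | (450 − 1346), so the pair is consistent; merging gives y ≡ 101600 (mod 129115), where 129115 = lcm(1519, 595).
The solution is unique modulo lcm(1519, 595) = 129115.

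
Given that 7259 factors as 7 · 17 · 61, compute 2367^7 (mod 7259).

1849

Mod 7: 2367 ≡ 1; by Fermat, exponent reduces to 7 mod 6 = 1; 1^1 ≡ 1 (mod 7).
Mod 17: 2367 ≡ 4; 4^7 ≡ 13 (mod 17).
Mod 61: 2367 ≡ 49; 49^7 ≡ 19 (mod 61).
Combine by CRT: x ≡ 1 (mod 7), x ≡ 13 (mod 17), x ≡ 19 (mod 61) ⇒ x ≡ 1849 (mod 7259).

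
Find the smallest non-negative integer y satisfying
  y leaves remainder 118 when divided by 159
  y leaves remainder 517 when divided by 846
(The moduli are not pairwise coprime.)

gcd(159, 846) = 3 and 3 | (517 − 118), so the pair is consistent; merging gives y ≡ 12361 (mod 44838), where 44838 = lcm(159, 846).
The solution is unique modulo lcm(159, 846) = 44838.

12361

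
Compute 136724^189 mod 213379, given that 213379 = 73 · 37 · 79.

87099

Mod 73: 136724 ≡ 68; by Fermat, exponent reduces to 189 mod 72 = 45; 68^45 ≡ 10 (mod 73).
Mod 37: 136724 ≡ 9; by Fermat, exponent reduces to 189 mod 36 = 9; 9^9 ≡ 1 (mod 37).
Mod 79: 136724 ≡ 54; by Fermat, exponent reduces to 189 mod 78 = 33; 54^33 ≡ 41 (mod 79).
Combine by CRT: x ≡ 10 (mod 73), x ≡ 1 (mod 37), x ≡ 41 (mod 79) ⇒ x ≡ 87099 (mod 213379).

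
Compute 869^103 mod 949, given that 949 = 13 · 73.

262

Mod 13: 869 ≡ 11; by Fermat, exponent reduces to 103 mod 12 = 7; 11^7 ≡ 2 (mod 13).
Mod 73: 869 ≡ 66; by Fermat, exponent reduces to 103 mod 72 = 31; 66^31 ≡ 43 (mod 73).
Combine by CRT: x ≡ 2 (mod 13), x ≡ 43 (mod 73) ⇒ x ≡ 262 (mod 949).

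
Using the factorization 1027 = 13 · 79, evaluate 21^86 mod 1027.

Mod 13: 21 ≡ 8; by Fermat, exponent reduces to 86 mod 12 = 2; 8^2 ≡ 12 (mod 13).
Mod 79: 21 ≡ 21; by Fermat, exponent reduces to 86 mod 78 = 8; 21^8 ≡ 52 (mod 79).
Combine by CRT: x ≡ 12 (mod 13), x ≡ 52 (mod 79) ⇒ x ≡ 1000 (mod 1027).

1000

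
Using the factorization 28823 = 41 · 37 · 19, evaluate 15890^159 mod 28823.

26839

Mod 41: 15890 ≡ 23; by Fermat, exponent reduces to 159 mod 40 = 39; 23^39 ≡ 25 (mod 41).
Mod 37: 15890 ≡ 17; by Fermat, exponent reduces to 159 mod 36 = 15; 17^15 ≡ 14 (mod 37).
Mod 19: 15890 ≡ 6; by Fermat, exponent reduces to 159 mod 18 = 15; 6^15 ≡ 11 (mod 19).
Combine by CRT: x ≡ 25 (mod 41), x ≡ 14 (mod 37), x ≡ 11 (mod 19) ⇒ x ≡ 26839 (mod 28823).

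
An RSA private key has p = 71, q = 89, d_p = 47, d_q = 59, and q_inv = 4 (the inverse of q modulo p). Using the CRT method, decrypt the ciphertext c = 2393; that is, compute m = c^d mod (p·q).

1444

m₁ = c^(d_p) mod p: c ≡ 50 (mod 71), and 50^47 mod 71 = 24.
m₂ = c^(d_q) mod q: c ≡ 79 (mod 89), and 79^59 mod 89 = 20.
h = q_inv·(m₁ − m₂) mod p = 4·(24 − 20) mod 71 = 16.
m = m₂ + h·q = 20 + 16·89 = 1444.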